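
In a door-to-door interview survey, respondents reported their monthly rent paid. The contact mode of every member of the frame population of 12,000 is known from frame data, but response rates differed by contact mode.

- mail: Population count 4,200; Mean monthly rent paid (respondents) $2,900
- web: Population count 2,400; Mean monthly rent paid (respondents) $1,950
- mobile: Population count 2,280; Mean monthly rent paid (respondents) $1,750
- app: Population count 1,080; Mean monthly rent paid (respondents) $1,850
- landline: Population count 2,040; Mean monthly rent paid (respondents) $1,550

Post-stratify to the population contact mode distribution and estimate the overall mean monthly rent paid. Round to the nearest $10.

Each cell contributes population-share × respondent value:
  mail: (4,200/12,000) × 2900 = 1015
  web: (2,400/12,000) × 1950 = 390
  mobile: (2,280/12,000) × 1750 = 332.5
  app: (1,080/12,000) × 1850 = 166.5
  landline: (2,040/12,000) × 1550 = 263.5
Post-stratified estimate = 2167.5 → $2,170.

$2,170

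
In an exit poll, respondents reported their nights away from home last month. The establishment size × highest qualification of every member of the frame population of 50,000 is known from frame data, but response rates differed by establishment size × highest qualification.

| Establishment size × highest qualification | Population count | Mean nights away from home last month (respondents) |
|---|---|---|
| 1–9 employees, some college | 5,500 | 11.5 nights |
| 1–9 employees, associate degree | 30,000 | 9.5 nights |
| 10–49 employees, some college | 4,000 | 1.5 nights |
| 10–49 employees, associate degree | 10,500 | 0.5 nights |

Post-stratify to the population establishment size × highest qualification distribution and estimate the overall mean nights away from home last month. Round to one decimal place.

7.2

Post-stratification weights by population share, not respondent share:
  1–9 employees, some college: (5,500/50,000) × 11.5 = 1.265
  1–9 employees, associate degree: (30,000/50,000) × 9.5 = 5.7
  10–49 employees, some college: (4,000/50,000) × 1.5 = 0.12
  10–49 employees, associate degree: (10,500/50,000) × 0.5 = 0.105
Post-stratified estimate = 7.19 → 7.2.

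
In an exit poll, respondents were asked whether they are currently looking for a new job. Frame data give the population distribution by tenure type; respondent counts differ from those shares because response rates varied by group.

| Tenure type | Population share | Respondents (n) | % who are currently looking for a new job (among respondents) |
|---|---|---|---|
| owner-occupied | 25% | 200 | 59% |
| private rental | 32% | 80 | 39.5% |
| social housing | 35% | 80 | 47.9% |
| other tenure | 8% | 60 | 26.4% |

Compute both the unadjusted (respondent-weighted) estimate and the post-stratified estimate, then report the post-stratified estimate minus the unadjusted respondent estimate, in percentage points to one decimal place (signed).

-2.2 percentage points

Naive respondent-only estimate (weights = respondent counts):
  (200/420)×59 + (80/420)×39.5 + (80/420)×47.9 + (60/420)×26.4 = 48.5143%
Reweighting by population tenure type shares:
  0.25×59 + 0.32×39.5 + 0.35×47.9 + 0.08×26.4 = 46.267%
Difference = 46.267 − 48.5143 = -2.2473 pp.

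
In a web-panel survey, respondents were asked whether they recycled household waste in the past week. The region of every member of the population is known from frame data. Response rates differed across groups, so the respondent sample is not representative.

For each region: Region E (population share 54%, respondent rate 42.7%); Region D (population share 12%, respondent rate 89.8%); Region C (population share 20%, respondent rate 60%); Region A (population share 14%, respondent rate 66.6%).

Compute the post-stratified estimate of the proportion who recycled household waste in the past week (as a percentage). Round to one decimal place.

Post-stratification weights by population share, not respondent share:
  Region E: 0.54 × 42.7 = 23.058
  Region D: 0.12 × 89.8 = 10.776
  Region C: 0.2 × 60 = 12
  Region A: 0.14 × 66.6 = 9.324
Post-stratified estimate = 55.158 → 55.2%.

55.2%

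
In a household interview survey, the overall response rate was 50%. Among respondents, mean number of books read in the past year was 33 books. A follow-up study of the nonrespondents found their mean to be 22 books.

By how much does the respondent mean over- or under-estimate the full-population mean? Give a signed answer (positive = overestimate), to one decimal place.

+5.5

Nonresponse fraction = 1 − 0.5 = 0.5.
Bias = (nonresponse fraction) × (respondent mean − nonrespondent mean)
     = 0.5 × (33 − 22) = 0.5 × 11 = 5.5.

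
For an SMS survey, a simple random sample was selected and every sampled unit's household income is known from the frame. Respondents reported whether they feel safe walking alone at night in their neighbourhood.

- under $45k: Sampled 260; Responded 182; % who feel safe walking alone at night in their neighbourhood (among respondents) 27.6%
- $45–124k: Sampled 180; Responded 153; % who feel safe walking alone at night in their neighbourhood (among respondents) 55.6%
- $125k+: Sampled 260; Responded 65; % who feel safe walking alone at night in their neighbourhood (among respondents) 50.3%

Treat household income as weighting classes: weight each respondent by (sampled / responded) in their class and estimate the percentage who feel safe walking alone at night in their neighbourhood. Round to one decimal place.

Class response rates: under $45k 182/260 = 70%, $45–124k 153/180 = 85%, $125k+ 65/260 = 25%.
With weight = n_sampled/n_responded per class, the weighted class total is n_sampled:
  under $45k: 260 × 27.6 = 7176
  $45–124k: 180 × 55.6 = 10,008
  $125k+: 260 × 50.3 = 13,078
Adjusted estimate = 30,262 / 700 = 43.2314 → 43.2%.

43.2%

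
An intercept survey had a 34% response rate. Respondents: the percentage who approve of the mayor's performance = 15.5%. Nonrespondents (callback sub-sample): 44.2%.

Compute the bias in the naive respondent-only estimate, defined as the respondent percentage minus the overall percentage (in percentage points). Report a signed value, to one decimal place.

Nonresponse fraction = 1 − 0.34 = 0.66.
Bias = (nonresponse fraction) × (respondent percentage − nonrespondent percentage)
     = 0.66 × (15.5 − 44.2) = 0.66 × -28.7 = -18.942.

-18.9 percentage points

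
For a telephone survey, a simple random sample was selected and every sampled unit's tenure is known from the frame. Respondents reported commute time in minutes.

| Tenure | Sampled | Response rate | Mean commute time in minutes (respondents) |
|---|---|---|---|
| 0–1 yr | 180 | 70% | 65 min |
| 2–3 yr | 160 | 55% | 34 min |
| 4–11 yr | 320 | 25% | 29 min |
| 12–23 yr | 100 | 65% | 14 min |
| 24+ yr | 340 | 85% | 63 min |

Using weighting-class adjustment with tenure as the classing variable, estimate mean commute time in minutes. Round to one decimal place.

With weight = n_sampled/n_responded per class, the weighted class total is n_sampled:
  0–1 yr: 180 × 65 = 11,700
  2–3 yr: 160 × 34 = 5440
  4–11 yr: 320 × 29 = 9280
  12–23 yr: 100 × 14 = 1400
  24+ yr: 340 × 63 = 21,420
Adjusted estimate = 49,240 / 1,100 = 44.7636 → 44.8.

44.8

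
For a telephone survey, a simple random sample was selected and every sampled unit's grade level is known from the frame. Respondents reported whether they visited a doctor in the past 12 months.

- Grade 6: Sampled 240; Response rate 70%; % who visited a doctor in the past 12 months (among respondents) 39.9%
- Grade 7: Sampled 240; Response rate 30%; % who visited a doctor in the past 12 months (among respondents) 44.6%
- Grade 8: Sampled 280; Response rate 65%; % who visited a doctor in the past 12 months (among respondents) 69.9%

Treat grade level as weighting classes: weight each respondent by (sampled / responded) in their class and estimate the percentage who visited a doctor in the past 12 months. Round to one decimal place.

Weighting each respondent by the inverse class response rate inflates each class back to its sampled size, so the class weight is n_sampled:
  Grade 6: 240 × 39.9 = 9576
  Grade 7: 240 × 44.6 = 10,704
  Grade 8: 280 × 69.9 = 19,572
Adjusted estimate = 39,852 / 760 = 52.4368 → 52.4%.

52.4%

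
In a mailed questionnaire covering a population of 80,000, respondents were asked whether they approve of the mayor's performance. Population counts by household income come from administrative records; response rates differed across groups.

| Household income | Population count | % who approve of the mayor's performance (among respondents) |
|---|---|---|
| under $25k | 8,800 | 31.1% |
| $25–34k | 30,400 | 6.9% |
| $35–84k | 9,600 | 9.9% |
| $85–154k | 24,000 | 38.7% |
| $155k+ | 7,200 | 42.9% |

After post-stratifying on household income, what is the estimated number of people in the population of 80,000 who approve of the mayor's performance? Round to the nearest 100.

18,200

Apply each group's respondent rate to its population count:
  under $25k: 8,800 × 31.1% = 2736.8
  $25–34k: 30,400 × 6.9% = 2097.6
  $35–84k: 9,600 × 9.9% = 950.4
  $85–154k: 24,000 × 38.7% = 9288
  $155k+: 7,200 × 42.9% = 3088.8
Estimated total = 18161.6 → 18,200.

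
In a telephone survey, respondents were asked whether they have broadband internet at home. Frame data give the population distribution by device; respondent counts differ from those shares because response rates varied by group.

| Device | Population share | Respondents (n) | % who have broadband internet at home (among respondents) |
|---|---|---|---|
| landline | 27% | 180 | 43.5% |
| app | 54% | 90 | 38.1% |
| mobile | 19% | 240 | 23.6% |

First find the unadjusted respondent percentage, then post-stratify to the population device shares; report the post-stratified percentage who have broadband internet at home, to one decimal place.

36.8%

Naive respondent-only estimate (weights = respondent counts):
  (180/510)×43.5 + (90/510)×38.1 + (240/510)×23.6 = 33.1824%
Post-stratified estimate weights by population shares:
  0.27×43.5 + 0.54×38.1 + 0.19×23.6 = 36.803%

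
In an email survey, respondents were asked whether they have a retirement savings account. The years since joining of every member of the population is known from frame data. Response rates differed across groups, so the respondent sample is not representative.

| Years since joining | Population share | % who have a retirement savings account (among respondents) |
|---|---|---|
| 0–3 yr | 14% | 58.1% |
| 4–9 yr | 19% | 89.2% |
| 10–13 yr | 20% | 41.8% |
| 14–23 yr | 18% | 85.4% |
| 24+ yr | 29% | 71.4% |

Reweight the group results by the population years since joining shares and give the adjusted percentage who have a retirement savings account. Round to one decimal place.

69.5%

Weight each group's respondent value by its population share:
  0–3 yr: 0.14 × 58.1 = 8.134
  4–9 yr: 0.19 × 89.2 = 16.948
  10–13 yr: 0.2 × 41.8 = 8.36
  14–23 yr: 0.18 × 85.4 = 15.372
  24+ yr: 0.29 × 71.4 = 20.706
Post-stratified estimate = 69.52 → 69.5%.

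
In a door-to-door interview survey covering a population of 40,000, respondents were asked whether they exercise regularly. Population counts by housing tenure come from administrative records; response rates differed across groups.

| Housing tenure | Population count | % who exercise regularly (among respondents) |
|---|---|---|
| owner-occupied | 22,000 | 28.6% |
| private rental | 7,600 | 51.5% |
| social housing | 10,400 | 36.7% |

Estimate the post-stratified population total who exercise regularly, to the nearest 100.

Apply each group's respondent rate to its population count:
  owner-occupied: 22,000 × 28.6% = 6292
  private rental: 7,600 × 51.5% = 3914
  social housing: 10,400 × 36.7% = 3816.8
Estimated total = 14022.8 → 14,000.

14,000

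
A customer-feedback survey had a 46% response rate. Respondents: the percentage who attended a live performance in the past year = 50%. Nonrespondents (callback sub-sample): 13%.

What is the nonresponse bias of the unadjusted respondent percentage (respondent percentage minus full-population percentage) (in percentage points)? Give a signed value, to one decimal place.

Nonresponse fraction = 1 − 0.46 = 0.54.
Bias = (nonresponse fraction) × (respondent percentage − nonrespondent percentage)
     = 0.54 × (50 − 13) = 0.54 × 37 = 19.98.

+20.0 percentage points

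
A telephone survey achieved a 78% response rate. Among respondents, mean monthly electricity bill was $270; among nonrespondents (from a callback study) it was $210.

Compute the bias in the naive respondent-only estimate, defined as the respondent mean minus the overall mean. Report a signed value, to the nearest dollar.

Nonresponse fraction = 1 − 0.78 = 0.22.
Bias = (nonresponse fraction) × (respondent mean − nonrespondent mean)
     = 0.22 × (270 − 210) = 0.22 × 60 = 13.2.

+$13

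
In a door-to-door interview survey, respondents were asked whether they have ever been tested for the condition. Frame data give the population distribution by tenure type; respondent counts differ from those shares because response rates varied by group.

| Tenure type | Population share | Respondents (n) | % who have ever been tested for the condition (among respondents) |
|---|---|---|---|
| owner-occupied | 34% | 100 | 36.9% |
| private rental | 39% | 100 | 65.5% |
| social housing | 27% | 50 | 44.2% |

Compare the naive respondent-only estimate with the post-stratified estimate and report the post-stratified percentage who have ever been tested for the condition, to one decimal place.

Unadjusted (pooled respondent) estimate weights by respondent counts:
  (100/250)×36.9 + (100/250)×65.5 + (50/250)×44.2 = 49.8%
Post-stratifying to population shares instead:
  0.34×36.9 + 0.39×65.5 + 0.27×44.2 = 50.025%

50.0%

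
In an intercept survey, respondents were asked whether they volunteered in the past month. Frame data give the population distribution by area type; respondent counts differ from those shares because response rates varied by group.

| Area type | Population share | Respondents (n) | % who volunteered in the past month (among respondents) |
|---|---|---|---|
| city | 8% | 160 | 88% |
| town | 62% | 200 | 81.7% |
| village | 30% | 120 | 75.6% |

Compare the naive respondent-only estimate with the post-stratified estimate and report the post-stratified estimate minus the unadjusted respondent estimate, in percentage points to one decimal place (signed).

-1.9 percentage points

Unadjusted (pooled respondent) estimate weights by respondent counts:
  (160/480)×88 + (200/480)×81.7 + (120/480)×75.6 = 82.275%
Post-stratifying to population shares instead:
  0.08×88 + 0.62×81.7 + 0.3×75.6 = 80.374%
Difference = 80.374 − 82.275 = -1.901 pp.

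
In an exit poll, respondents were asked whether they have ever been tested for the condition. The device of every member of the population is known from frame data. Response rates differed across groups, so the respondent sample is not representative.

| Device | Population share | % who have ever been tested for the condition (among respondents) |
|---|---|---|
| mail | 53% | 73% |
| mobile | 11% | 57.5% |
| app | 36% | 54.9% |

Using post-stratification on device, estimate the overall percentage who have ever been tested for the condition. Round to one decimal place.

Post-stratification weights by population share, not respondent share:
  mail: 0.53 × 73 = 38.69
  mobile: 0.11 × 57.5 = 6.325
  app: 0.36 × 54.9 = 19.764
Post-stratified estimate = 64.779 → 64.8%.

64.8%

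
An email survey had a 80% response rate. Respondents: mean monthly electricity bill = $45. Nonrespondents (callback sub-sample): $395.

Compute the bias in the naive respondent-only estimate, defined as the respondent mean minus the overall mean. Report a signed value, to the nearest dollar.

-$70

Nonresponse fraction = 1 − 0.8 = 0.2.
Bias = (nonresponse fraction) × (respondent mean − nonrespondent mean)
     = 0.2 × (45 − 395) = 0.2 × -350 = -70.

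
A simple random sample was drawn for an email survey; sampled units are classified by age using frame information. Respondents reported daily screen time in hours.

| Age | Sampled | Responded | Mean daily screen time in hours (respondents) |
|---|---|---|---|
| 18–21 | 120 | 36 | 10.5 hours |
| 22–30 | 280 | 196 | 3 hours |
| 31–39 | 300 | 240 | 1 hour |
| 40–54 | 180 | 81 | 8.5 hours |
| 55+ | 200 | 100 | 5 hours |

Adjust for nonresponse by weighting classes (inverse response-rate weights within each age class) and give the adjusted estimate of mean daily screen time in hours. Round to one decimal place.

4.6

Response rates by class: 18–21 36/120 = 30%, 22–30 196/280 = 70%, 31–39 240/300 = 80%, 40–54 81/180 = 45%, 55+ 100/200 = 50%.
With weight = n_sampled/n_responded per class, the weighted class total is n_sampled:
  18–21: 120 × 10.5 = 1260
  22–30: 280 × 3 = 840
  31–39: 300 × 1 = 300
  40–54: 180 × 8.5 = 1530
  55+: 200 × 5 = 1000
Adjusted estimate = 4930 / 1,080 = 4.56482 → 4.6.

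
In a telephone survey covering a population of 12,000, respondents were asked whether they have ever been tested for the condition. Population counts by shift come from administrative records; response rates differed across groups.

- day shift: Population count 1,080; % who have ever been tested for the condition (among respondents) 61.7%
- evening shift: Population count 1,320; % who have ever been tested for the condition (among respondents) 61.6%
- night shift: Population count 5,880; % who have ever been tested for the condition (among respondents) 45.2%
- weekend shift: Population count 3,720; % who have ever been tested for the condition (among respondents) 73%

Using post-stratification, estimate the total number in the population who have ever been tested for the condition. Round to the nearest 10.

6,850

Estimated count per cell = population count × respondent percentage:
  day shift: 1,080 × 61.7% = 666.36
  evening shift: 1,320 × 61.6% = 813.12
  night shift: 5,880 × 45.2% = 2657.76
  weekend shift: 3,720 × 73% = 2715.6
Estimated total = 6852.84 → 6,850.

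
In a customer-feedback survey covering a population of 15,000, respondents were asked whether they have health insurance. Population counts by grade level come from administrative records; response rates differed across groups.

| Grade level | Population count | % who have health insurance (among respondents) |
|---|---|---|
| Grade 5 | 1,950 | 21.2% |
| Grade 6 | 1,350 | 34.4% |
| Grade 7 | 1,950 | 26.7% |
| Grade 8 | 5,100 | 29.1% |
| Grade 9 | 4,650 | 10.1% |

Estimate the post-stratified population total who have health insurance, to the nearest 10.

3,350

Apply each group's respondent rate to its population count:
  Grade 5: 1,950 × 21.2% = 413.4
  Grade 6: 1,350 × 34.4% = 464.4
  Grade 7: 1,950 × 26.7% = 520.65
  Grade 8: 5,100 × 29.1% = 1484.1
  Grade 9: 4,650 × 10.1% = 469.65
Estimated total = 3352.2 → 3,350.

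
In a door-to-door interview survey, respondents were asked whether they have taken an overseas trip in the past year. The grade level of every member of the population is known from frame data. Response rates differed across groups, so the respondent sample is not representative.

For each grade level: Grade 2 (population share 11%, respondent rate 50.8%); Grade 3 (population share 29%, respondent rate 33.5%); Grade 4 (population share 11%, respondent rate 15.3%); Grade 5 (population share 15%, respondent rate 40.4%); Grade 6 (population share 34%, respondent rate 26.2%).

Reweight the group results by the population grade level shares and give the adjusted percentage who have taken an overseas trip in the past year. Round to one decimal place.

32.0%

Weight each group's respondent value by its population share:
  Grade 2: 0.11 × 50.8 = 5.588
  Grade 3: 0.29 × 33.5 = 9.715
  Grade 4: 0.11 × 15.3 = 1.683
  Grade 5: 0.15 × 40.4 = 6.06
  Grade 6: 0.34 × 26.2 = 8.908
Post-stratified estimate = 31.954 → 32.0%.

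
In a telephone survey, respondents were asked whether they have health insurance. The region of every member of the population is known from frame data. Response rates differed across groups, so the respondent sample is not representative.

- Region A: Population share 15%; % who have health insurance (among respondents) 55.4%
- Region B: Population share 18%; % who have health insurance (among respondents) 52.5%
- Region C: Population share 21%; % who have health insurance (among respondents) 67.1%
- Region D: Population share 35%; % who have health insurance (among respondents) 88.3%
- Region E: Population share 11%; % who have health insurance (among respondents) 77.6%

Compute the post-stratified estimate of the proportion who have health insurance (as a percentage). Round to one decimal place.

71.3%

Post-stratification weights by population share, not respondent share:
  Region A: 0.15 × 55.4 = 8.31
  Region B: 0.18 × 52.5 = 9.45
  Region C: 0.21 × 67.1 = 14.091
  Region D: 0.35 × 88.3 = 30.905
  Region E: 0.11 × 77.6 = 8.536
Post-stratified estimate = 71.292 → 71.3%.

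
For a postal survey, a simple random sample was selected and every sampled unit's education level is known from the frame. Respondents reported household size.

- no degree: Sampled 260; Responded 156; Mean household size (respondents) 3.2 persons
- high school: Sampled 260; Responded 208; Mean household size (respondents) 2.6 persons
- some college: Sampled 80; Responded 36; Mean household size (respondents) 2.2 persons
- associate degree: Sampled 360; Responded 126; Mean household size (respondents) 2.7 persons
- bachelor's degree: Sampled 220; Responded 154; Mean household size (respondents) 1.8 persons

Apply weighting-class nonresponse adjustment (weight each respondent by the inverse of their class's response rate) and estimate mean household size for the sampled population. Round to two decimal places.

Class response rates: no degree 156/260 = 60%, high school 208/260 = 80%, some college 36/80 = 45%, associate degree 126/360 = 35%, bachelor's degree 154/220 = 70%.
Weighting each respondent by the inverse class response rate inflates each class back to its sampled size, so the class weight is n_sampled:
  no degree: 260 × 3.2 = 832
  high school: 260 × 2.6 = 676
  some college: 80 × 2.2 = 176
  associate degree: 360 × 2.7 = 972
  bachelor's degree: 220 × 1.8 = 396
Adjusted estimate = 3052 / 1,180 = 2.58644 → 2.59.

2.59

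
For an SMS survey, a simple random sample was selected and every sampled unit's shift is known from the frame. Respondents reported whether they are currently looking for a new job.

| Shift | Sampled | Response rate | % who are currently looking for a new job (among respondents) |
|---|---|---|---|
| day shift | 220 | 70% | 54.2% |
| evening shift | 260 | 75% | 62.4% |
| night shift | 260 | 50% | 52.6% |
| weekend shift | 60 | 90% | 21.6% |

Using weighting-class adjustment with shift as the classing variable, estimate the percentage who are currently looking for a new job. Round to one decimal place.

Inverse-response-rate weighting restores each class to its sampled count, so class totals weight by n_sampled:
  day shift: 220 × 54.2 = 11,924
  evening shift: 260 × 62.4 = 16,224
  night shift: 260 × 52.6 = 13,676
  weekend shift: 60 × 21.6 = 1296
Adjusted estimate = 43,120 / 800 = 53.9 → 53.9%.

53.9%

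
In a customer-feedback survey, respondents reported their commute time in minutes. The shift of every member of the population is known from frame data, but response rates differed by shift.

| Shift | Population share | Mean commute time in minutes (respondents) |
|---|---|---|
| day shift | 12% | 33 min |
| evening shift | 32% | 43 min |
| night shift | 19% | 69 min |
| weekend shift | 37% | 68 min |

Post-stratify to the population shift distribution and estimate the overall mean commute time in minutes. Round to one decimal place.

Weight each group's respondent value by its population share:
  day shift: 0.12 × 33 = 3.96
  evening shift: 0.32 × 43 = 13.76
  night shift: 0.19 × 69 = 13.11
  weekend shift: 0.37 × 68 = 25.16
Post-stratified estimate = 55.99 → 56.0.

56.0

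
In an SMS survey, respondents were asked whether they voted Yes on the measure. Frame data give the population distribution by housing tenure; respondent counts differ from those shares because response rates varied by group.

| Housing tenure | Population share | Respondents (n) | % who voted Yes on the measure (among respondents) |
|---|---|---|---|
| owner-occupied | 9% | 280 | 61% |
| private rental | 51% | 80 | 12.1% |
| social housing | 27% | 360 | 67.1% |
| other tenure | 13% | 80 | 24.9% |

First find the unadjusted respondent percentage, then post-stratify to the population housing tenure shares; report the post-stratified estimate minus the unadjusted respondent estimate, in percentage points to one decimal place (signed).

-22.2 percentage points

Unadjusted (pooled respondent) estimate weights by respondent counts:
  (280/800)×61 + (80/800)×12.1 + (360/800)×67.1 + (80/800)×24.9 = 55.245%
Reweighting by population housing tenure shares:
  0.09×61 + 0.51×12.1 + 0.27×67.1 + 0.13×24.9 = 33.015%
Difference = 33.015 − 55.245 = -22.23 pp.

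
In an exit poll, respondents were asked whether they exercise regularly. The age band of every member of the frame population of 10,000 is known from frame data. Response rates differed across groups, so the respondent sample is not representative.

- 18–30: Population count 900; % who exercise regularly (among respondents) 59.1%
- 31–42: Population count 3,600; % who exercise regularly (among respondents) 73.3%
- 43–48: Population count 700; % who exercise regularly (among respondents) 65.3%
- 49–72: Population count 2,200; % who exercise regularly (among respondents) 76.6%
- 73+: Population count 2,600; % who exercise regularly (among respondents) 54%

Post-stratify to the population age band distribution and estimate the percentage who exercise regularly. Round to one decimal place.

Each cell contributes population-share × respondent value:
  18–30: (900/10,000) × 59.1 = 5.319
  31–42: (3,600/10,000) × 73.3 = 26.388
  43–48: (700/10,000) × 65.3 = 4.571
  49–72: (2,200/10,000) × 76.6 = 16.852
  73+: (2,600/10,000) × 54 = 14.04
Post-stratified estimate = 67.17 → 67.2%.

67.2%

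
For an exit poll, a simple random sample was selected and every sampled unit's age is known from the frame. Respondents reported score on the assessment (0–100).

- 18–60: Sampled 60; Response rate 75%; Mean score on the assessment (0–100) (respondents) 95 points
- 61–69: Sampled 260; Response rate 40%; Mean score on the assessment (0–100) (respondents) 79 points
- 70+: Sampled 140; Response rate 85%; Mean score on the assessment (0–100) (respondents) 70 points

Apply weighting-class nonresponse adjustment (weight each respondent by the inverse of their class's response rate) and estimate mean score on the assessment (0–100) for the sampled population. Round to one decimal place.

78.3

Inverse-response-rate weighting restores each class to its sampled count, so class totals weight by n_sampled:
  18–60: 60 × 95 = 5700
  61–69: 260 × 79 = 20,540
  70+: 140 × 70 = 9800
Adjusted estimate = 36,040 / 460 = 78.3478 → 78.3.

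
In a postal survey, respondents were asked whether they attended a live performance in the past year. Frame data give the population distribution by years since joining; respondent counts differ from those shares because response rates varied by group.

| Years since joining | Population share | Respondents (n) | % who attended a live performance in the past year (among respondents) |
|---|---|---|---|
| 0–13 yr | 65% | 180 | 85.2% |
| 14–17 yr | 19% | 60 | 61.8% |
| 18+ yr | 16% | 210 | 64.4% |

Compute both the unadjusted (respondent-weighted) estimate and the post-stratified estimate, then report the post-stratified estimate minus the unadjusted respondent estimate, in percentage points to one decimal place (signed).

Without adjustment, the pooled respondent share is:
  (180/450)×85.2 + (60/450)×61.8 + (210/450)×64.4 = 72.3733%
Reweighting by population years since joining shares:
  0.65×85.2 + 0.19×61.8 + 0.16×64.4 = 77.426%
Difference = 77.426 − 72.3733 = 5.0527 pp.

+5.1 percentage points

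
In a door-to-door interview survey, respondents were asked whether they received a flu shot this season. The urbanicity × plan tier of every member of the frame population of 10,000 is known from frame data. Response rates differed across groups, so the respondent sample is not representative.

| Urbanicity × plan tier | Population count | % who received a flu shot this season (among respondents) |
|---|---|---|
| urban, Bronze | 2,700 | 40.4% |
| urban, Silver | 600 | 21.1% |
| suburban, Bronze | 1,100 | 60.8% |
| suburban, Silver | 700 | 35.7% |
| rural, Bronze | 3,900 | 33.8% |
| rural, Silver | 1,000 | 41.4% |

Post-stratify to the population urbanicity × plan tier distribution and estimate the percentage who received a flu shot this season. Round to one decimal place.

38.7%

Reweight to the known urbanicity × plan tier distribution:
  urban, Bronze: (2,700/10,000) × 40.4 = 10.908
  urban, Silver: (600/10,000) × 21.1 = 1.266
  suburban, Bronze: (1,100/10,000) × 60.8 = 6.688
  suburban, Silver: (700/10,000) × 35.7 = 2.499
  rural, Bronze: (3,900/10,000) × 33.8 = 13.182
  rural, Silver: (1,000/10,000) × 41.4 = 4.14
Post-stratified estimate = 38.683 → 38.7%.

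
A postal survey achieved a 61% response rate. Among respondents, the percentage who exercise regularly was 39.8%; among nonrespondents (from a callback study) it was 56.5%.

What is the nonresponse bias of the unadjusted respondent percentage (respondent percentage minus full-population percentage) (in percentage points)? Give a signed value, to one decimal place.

Nonresponse fraction = 1 − 0.61 = 0.39.
Bias = (nonresponse fraction) × (respondent percentage − nonrespondent percentage)
     = 0.39 × (39.8 − 56.5) = 0.39 × -16.7 = -6.513.

-6.5 percentage points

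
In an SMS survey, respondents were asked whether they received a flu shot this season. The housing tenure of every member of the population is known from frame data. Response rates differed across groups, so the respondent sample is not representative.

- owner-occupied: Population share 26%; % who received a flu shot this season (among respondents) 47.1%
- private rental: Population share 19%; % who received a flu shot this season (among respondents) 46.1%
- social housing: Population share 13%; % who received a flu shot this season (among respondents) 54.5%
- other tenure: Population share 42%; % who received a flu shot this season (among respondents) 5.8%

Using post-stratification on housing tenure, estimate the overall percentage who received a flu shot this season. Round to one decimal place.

30.5%

Each cell contributes population-share × respondent value:
  owner-occupied: 0.26 × 47.1 = 12.246
  private rental: 0.19 × 46.1 = 8.759
  social housing: 0.13 × 54.5 = 7.085
  other tenure: 0.42 × 5.8 = 2.436
Post-stratified estimate = 30.526 → 30.5%.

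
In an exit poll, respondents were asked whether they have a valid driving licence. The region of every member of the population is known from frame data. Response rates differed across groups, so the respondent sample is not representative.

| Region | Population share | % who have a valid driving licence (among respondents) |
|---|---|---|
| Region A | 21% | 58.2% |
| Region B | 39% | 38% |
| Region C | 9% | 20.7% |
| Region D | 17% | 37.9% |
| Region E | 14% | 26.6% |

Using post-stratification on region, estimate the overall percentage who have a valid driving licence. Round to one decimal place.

39.1%

Post-stratification weights by population share, not respondent share:
  Region A: 0.21 × 58.2 = 12.222
  Region B: 0.39 × 38 = 14.82
  Region C: 0.09 × 20.7 = 1.863
  Region D: 0.17 × 37.9 = 6.443
  Region E: 0.14 × 26.6 = 3.724
Post-stratified estimate = 39.072 → 39.1%.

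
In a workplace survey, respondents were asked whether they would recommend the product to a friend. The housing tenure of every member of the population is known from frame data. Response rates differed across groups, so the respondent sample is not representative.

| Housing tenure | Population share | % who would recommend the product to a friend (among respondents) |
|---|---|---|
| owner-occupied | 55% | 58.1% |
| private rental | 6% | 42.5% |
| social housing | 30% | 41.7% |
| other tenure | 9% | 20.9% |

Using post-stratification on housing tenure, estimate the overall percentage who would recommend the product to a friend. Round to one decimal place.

Each cell contributes population-share × respondent value:
  owner-occupied: 0.55 × 58.1 = 31.955
  private rental: 0.06 × 42.5 = 2.55
  social housing: 0.3 × 41.7 = 12.51
  other tenure: 0.09 × 20.9 = 1.881
Post-stratified estimate = 48.896 → 48.9%.

48.9%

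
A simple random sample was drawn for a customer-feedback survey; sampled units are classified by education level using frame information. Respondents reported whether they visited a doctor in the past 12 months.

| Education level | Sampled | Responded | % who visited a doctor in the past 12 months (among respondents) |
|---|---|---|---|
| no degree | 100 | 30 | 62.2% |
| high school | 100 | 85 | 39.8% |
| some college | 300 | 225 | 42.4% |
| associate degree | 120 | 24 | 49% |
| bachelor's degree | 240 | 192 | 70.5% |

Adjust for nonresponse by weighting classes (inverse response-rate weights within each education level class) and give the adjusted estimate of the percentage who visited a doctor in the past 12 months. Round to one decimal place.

Response rates by class: no degree 30/100 = 30%, high school 85/100 = 85%, some college 225/300 = 75%, associate degree 24/120 = 20%, bachelor's degree 192/240 = 80%.
Inverse-response-rate weighting restores each class to its sampled count, so class totals weight by n_sampled:
  no degree: 100 × 62.2 = 6220
  high school: 100 × 39.8 = 3980
  some college: 300 × 42.4 = 12,720
  associate degree: 120 × 49 = 5880
  bachelor's degree: 240 × 70.5 = 16,920
Adjusted estimate = 45,720 / 860 = 53.1628 → 53.2%.

53.2%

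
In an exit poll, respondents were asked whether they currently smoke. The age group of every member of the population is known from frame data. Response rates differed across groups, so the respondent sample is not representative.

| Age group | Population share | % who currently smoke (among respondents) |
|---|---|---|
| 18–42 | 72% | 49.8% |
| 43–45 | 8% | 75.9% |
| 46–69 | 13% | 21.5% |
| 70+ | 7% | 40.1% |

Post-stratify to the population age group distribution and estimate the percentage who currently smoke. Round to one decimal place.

Each cell contributes population-share × respondent value:
  18–42: 0.72 × 49.8 = 35.856
  43–45: 0.08 × 75.9 = 6.072
  46–69: 0.13 × 21.5 = 2.795
  70+: 0.07 × 40.1 = 2.807
Post-stratified estimate = 47.53 → 47.5%.

47.5%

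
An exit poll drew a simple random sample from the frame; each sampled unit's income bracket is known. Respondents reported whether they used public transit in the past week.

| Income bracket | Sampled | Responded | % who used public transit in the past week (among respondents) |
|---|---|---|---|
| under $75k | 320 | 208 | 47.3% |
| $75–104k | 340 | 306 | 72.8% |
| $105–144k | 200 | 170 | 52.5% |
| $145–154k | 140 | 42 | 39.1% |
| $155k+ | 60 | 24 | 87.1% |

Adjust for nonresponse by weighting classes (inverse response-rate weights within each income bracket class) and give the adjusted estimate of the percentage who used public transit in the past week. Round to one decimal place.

Response rates by class: under $75k 208/320 = 65%, $75–104k 306/340 = 90%, $105–144k 170/200 = 85%, $145–154k 42/140 = 30%, $155k+ 24/60 = 40%.
With weight = n_sampled/n_responded per class, the weighted class total is n_sampled:
  under $75k: 320 × 47.3 = 15,136
  $75–104k: 340 × 72.8 = 24,752
  $105–144k: 200 × 52.5 = 10,500
  $145–154k: 140 × 39.1 = 5474
  $155k+: 60 × 87.1 = 5226
Adjusted estimate = 61,088 / 1,060 = 57.6302 → 57.6%.

57.6%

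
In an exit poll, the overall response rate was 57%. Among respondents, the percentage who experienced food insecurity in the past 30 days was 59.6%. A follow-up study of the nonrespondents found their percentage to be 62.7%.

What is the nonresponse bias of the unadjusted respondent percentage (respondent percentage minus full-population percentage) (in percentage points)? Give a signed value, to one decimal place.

-1.3 percentage points

Nonresponse fraction = 1 − 0.57 = 0.43.
Bias = (nonresponse fraction) × (respondent percentage − nonrespondent percentage)
     = 0.43 × (59.6 − 62.7) = 0.43 × -3.1 = -1.333.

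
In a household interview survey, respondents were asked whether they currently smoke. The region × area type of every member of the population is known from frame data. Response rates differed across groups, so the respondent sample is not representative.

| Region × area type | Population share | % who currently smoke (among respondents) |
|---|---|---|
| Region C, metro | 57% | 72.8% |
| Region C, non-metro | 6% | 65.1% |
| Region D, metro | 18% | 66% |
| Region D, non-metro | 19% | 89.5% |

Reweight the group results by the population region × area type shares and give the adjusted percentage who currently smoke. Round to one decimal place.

Reweight to the known region × area type distribution:
  Region C, metro: 0.57 × 72.8 = 41.496
  Region C, non-metro: 0.06 × 65.1 = 3.906
  Region D, metro: 0.18 × 66 = 11.88
  Region D, non-metro: 0.19 × 89.5 = 17.005
Post-stratified estimate = 74.287 → 74.3%.

74.3%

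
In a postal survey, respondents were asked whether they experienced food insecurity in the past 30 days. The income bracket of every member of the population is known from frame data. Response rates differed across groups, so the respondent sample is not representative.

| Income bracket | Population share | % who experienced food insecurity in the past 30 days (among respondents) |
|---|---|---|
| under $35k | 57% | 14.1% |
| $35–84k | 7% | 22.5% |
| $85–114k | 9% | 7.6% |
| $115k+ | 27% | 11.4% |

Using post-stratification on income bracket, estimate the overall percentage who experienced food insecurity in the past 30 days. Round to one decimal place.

13.4%

Each cell contributes population-share × respondent value:
  under $35k: 0.57 × 14.1 = 8.037
  $35–84k: 0.07 × 22.5 = 1.575
  $85–114k: 0.09 × 7.6 = 0.684
  $115k+: 0.27 × 11.4 = 3.078
Post-stratified estimate = 13.374 → 13.4%.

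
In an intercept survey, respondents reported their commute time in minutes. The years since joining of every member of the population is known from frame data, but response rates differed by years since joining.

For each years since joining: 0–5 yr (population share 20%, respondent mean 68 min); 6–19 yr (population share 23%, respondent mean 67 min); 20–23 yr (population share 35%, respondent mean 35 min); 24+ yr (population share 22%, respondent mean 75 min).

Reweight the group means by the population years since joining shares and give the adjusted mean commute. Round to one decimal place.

Weight each group's respondent value by its population share:
  0–5 yr: 0.2 × 68 = 13.6
  6–19 yr: 0.23 × 67 = 15.41
  20–23 yr: 0.35 × 35 = 12.25
  24+ yr: 0.22 × 75 = 16.5
Post-stratified estimate = 57.76 → 57.8.

57.8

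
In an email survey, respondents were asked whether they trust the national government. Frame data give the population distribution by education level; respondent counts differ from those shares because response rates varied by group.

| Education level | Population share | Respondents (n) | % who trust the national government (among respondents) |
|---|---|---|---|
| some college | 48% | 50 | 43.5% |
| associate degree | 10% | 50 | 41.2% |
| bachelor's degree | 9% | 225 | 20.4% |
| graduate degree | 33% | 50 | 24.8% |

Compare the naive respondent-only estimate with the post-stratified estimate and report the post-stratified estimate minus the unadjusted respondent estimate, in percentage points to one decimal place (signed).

+8.2 percentage points

Naive respondent-only estimate (weights = respondent counts):
  (50/375)×43.5 + (50/375)×41.2 + (225/375)×20.4 + (50/375)×24.8 = 26.84%
Reweighting by population education level shares:
  0.48×43.5 + 0.1×41.2 + 0.09×20.4 + 0.33×24.8 = 35.02%
Difference = 35.02 − 26.84 = 8.18 pp.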